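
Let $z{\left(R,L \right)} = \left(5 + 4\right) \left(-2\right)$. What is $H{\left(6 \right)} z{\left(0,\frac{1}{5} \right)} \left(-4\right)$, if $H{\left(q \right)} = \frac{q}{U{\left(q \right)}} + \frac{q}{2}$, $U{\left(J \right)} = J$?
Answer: $288$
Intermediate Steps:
$z{\left(R,L \right)} = -18$ ($z{\left(R,L \right)} = 9 \left(-2\right) = -18$)
$H{\left(q \right)} = 1 + \frac{q}{2}$ ($H{\left(q \right)} = \frac{q}{q} + \frac{q}{2} = 1 + q \frac{1}{2} = 1 + \frac{q}{2}$)
$H{\left(6 \right)} z{\left(0,\frac{1}{5} \right)} \left(-4\right) = \left(1 + \frac{1}{2} \cdot 6\right) \left(-18\right) \left(-4\right) = \left(1 + 3\right) \left(-18\right) \left(-4\right) = 4 \left(-18\right) \left(-4\right) = \left(-72\right) \left(-4\right) = 288$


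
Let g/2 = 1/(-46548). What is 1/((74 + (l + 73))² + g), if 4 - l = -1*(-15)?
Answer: 23274/430475903 ≈ 5.4066e-5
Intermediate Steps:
l = -11 (l = 4 - (-1)*(-15) = 4 - 1*15 = 4 - 15 = -11)
g = -1/23274 (g = 2/(-46548) = 2*(-1/46548) = -1/23274 ≈ -4.2966e-5)
1/((74 + (l + 73))² + g) = 1/((74 + (-11 + 73))² - 1/23274) = 1/((74 + 62)² - 1/23274) = 1/(136² - 1/23274) = 1/(18496 - 1/23274) = 1/(430475903/23274) = 23274/430475903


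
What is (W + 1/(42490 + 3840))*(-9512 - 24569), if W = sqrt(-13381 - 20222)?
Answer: -34081/46330 - 34081*I*sqrt(33603) ≈ -0.73561 - 6.2474e+6*I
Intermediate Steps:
W = I*sqrt(33603) (W = sqrt(-33603) = I*sqrt(33603) ≈ 183.31*I)
(W + 1/(42490 + 3840))*(-9512 - 24569) = (I*sqrt(33603) + 1/(42490 + 3840))*(-9512 - 24569) = (I*sqrt(33603) + 1/46330)*(-34081) = (1/46330 + I*sqrt(33603))*(-34081) = -34081/46330 - 34081*I*sqrt(33603)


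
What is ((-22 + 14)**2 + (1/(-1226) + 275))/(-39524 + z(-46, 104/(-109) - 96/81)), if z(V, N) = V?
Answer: -415613/48512820 ≈ -0.0085671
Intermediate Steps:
((-22 + 14)**2 + (1/(-1226) + 275))/(-39524 + z(-46, 104/(-109) - 96/81)) = ((-22 + 14)**2 + (1/(-1226) + 275))/(-39524 - 46) = ((-8)**2 + (-1/1226 + 275))/(-39570) = (64 + 337149/1226)*(-1/39570) = (415613/1226)*(-1/39570) = -415613/48512820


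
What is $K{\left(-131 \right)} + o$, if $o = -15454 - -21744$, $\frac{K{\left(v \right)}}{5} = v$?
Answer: $5635$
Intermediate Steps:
$K{\left(v \right)} = 5 v$
$o = 6290$ ($o = -15454 + 21744 = 6290$)
$K{\left(-131 \right)} + o = 5 \left(-131\right) + 6290 = -655 + 6290 = 5635$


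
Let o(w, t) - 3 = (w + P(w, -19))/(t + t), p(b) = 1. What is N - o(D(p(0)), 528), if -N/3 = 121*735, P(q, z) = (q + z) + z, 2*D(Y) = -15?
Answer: -281749195/1056 ≈ -2.6681e+5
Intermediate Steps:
D(Y) = -15/2 (D(Y) = (½)*(-15) = -15/2)
P(q, z) = q + 2*z
N = -266805 (N = -363*735 = -3*88935 = -266805)
o(w, t) = 3 + (-38 + 2*w)/(2*t) (o(w, t) = 3 + (w + (w + 2*(-19)))/(t + t) = 3 + (w + (w - 38))/((2*t)) = 3 + (w + (-38 + w))*(1/(2*t)) = 3 + (-38 + 2*w)*(1/(2*t)) = 3 + (-38 + 2*w)/(2*t))
N - o(D(p(0)), 528) = -266805 - (-19 - 15/2 + 3*528)/528 = -266805 - (-19 - 15/2 + 1584)/528 = -266805 - 3115/(528*2) = -266805 - 1*3115/1056 = -266805 - 3115/1056 = -281749195/1056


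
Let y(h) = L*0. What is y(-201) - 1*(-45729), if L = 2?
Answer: 45729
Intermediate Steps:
y(h) = 0 (y(h) = 2*0 = 0)
y(-201) - 1*(-45729) = 0 - 1*(-45729) = 0 + 45729 = 45729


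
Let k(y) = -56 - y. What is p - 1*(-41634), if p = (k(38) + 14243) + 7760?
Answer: 63543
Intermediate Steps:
p = 21909 (p = ((-56 - 1*38) + 14243) + 7760 = ((-56 - 38) + 14243) + 7760 = (-94 + 14243) + 7760 = 14149 + 7760 = 21909)
p - 1*(-41634) = 21909 - 1*(-41634) = 21909 + 41634 = 63543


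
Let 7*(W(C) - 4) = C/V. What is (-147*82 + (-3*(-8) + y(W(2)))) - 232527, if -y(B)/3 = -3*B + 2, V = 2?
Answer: -1711680/7 ≈ -2.4453e+5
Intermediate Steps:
W(C) = 4 + C/14 (W(C) = 4 + (C/2)/7 = 4 + C/14)
y(B) = -6 + 9*B (y(B) = -3*(-3*B + 2) = -3*(2 - 3*B) = -6 + 9*B)
(-147*82 + (-3*(-8) + y(W(2)))) - 232527 = (-147*82 + (-3*(-8) + (-6 + 9*(4 + (1/14)*2)))) - 232527 = (-12054 + (24 + (-6 + 9*(4 + 1/7)))) - 232527 = (-12054 + (24 + (-6 + 9*(29/7)))) - 232527 = (-12054 + (24 + (-6 + 261/7))) - 232527 = (-12054 + (24 + 219/7)) - 232527 = (-12054 + 387/7) - 232527 = -83991/7 - 232527 = -1711680/7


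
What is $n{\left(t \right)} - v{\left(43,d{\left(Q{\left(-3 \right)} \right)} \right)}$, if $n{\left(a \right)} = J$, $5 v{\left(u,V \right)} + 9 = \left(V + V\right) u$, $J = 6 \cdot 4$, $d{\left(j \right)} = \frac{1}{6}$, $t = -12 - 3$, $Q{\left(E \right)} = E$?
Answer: $\frac{344}{15} \approx 22.933$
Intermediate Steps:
$t = -15$
$d{\left(j \right)} = \frac{1}{6}$
$J = 24$
$v{\left(u,V \right)} = - \frac{9}{5} + \frac{2 V u}{5}$ ($v{\left(u,V \right)} = - \frac{9}{5} + \frac{\left(V + V\right) u}{5} = - \frac{9}{5} + \frac{2 V u}{5}$)
$n{\left(a \right)} = 24$
$n{\left(t \right)} - v{\left(43,d{\left(Q{\left(-3 \right)} \right)} \right)} = 24 - \left(- \frac{9}{5} + \frac{2}{5} \cdot \frac{1}{6} \cdot 43\right) = 24 - \left(- \frac{9}{5} + \frac{43}{15}\right) = 24 - \frac{16}{15} = \frac{344}{15}$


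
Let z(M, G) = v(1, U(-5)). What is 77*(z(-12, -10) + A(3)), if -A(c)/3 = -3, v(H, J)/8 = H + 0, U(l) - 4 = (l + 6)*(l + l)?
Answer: 1309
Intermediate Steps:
U(l) = 4 + 2*l*(6 + l) (U(l) = 4 + (l + 6)*(l + l) = 4 + (6 + l)*(2*l) = 4 + 2*l*(6 + l))
v(H, J) = 8*H (v(H, J) = 8*(H + 0) = 8*H)
A(c) = 9 (A(c) = -3*(-3) = 9)
z(M, G) = 8 (z(M, G) = 8*1 = 8)
77*(z(-12, -10) + A(3)) = 77*(8 + 9) = 77*17 = 1309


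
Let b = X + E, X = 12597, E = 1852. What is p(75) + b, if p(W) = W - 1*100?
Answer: 14424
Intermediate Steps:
p(W) = -100 + W (p(W) = W - 100 = -100 + W)
b = 14449 (b = 12597 + 1852 = 14449)
p(75) + b = (-100 + 75) + 14449 = -25 + 14449 = 14424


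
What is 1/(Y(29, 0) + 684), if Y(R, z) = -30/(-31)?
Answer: 31/21234 ≈ 0.0014599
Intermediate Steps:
Y(R, z) = 30/31 (Y(R, z) = -30*(-1/31) = 30/31)
1/(Y(29, 0) + 684) = 1/(30/31 + 684) = 1/(21234/31) = 31/21234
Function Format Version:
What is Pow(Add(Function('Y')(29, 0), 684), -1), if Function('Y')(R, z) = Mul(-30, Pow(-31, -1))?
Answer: Rational(31, 21234) ≈ 0.0014599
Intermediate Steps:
Function('Y')(R, z) = Rational(30, 31) (Function('Y')(R, z) = Mul(-30, Rational(-1, 31)) = Rational(30, 31))
Pow(Add(Function('Y')(29, 0), 684), -1) = Pow(Add(Rational(30, 31), 684), -1) = Pow(Rational(21234, 31), -1) = Rational(31, 21234)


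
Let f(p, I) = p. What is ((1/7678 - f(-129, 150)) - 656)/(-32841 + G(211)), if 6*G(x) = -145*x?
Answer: 12138915/873913799 ≈ 0.013890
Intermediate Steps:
G(x) = -145*x/6 (G(x) = (-145*x)/6 = -145*x/6)
((1/7678 - f(-129, 150)) - 656)/(-32841 + G(211)) = ((1/7678 - 1*(-129)) - 656)/(-32841 - 145/6*211) = ((1/7678 + 129) - 656)/(-32841 - 30595/6) = (990463/7678 - 656)/(-227641/6) = -4046305/7678*(-6/227641) = 12138915/873913799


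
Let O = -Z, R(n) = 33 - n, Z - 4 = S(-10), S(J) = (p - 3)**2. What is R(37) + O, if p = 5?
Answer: -12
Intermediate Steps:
S(J) = 4 (S(J) = (5 - 3)**2 = 2**2 = 4)
Z = 8 (Z = 4 + 4 = 8)
O = -8 (O = -1*8 = -8)
R(37) + O = (33 - 1*37) - 8 = (33 - 37) - 8 = -4 - 8 = -12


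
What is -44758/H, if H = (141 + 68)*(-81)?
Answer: 44758/16929 ≈ 2.6439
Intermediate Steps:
H = -16929 (H = 209*(-81) = -16929)
-44758/H = -44758/(-16929) = -44758*(-1/16929) = 44758/16929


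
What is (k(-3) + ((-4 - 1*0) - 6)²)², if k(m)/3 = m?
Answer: 8281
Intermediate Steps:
k(m) = 3*m
(k(-3) + ((-4 - 1*0) - 6)²)² = (3*(-3) + ((-4 - 1*0) - 6)²)² = (-9 + ((-4 + 0) - 6)²)² = (-9 + (-4 - 6)²)² = (-9 + (-10)²)² = (-9 + 100)² = 91² = 8281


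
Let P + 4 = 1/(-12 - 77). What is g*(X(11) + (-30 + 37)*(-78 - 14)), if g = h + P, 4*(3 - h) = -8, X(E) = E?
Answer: -55704/89 ≈ -625.89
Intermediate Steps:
h = 5 (h = 3 - 1/4*(-8) = 3 + 2 = 5)
P = -357/89 (P = -4 + 1/(-12 - 77) = -4 + 1/(-89) = -4 - 1/89 = -357/89 ≈ -4.0112)
g = 88/89 (g = 5 - 357/89 = 88/89 ≈ 0.98876)
g*(X(11) + (-30 + 37)*(-78 - 14)) = 88*(11 + (-30 + 37)*(-78 - 14))/89 = 88*(11 + 7*(-92))/89 = 88*(11 - 644)/89 = (88/89)*(-633) = -55704/89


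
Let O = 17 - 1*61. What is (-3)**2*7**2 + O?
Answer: 397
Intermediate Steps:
O = -44 (O = 17 - 61 = -44)
(-3)**2*7**2 + O = (-3)**2*7**2 - 44 = 9*49 - 44 = 441 - 44 = 397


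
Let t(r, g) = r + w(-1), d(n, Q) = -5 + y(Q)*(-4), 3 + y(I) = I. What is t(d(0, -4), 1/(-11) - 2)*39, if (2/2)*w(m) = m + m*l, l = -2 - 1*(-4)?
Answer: 780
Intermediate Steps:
y(I) = -3 + I
d(n, Q) = 7 - 4*Q (d(n, Q) = -5 + (-3 + Q)*(-4) = -5 + (12 - 4*Q) = 7 - 4*Q)
l = 2 (l = -2 + 4 = 2)
w(m) = 3*m (w(m) = m + m*2 = m + 2*m = 3*m)
t(r, g) = -3 + r (t(r, g) = r + 3*(-1) = r - 3 = -3 + r)
t(d(0, -4), 1/(-11) - 2)*39 = (-3 + (7 - 4*(-4)))*39 = (-3 + (7 + 16))*39 = (-3 + 23)*39 = 20*39 = 780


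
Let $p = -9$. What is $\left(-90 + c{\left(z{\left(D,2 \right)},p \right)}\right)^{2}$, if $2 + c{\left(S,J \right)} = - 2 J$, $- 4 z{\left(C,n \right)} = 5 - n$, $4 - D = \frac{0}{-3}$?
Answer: $5476$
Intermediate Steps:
$D = 4$ ($D = 4 - \frac{0}{-3} = 4 - 0 \left(- \frac{1}{3}\right) = 4 - 0 = 4 + 0 = 4$)
$z{\left(C,n \right)} = - \frac{5}{4} + \frac{n}{4}$ ($z{\left(C,n \right)} = - \frac{5 - n}{4} = - \frac{5}{4} + \frac{n}{4}$)
$c{\left(S,J \right)} = -2 - 2 J$
$\left(-90 + c{\left(z{\left(D,2 \right)},p \right)}\right)^{2} = \left(-90 - -16\right)^{2} = \left(-90 + \left(-2 + 18\right)\right)^{2} = \left(-90 + 16\right)^{2} = \left(-74\right)^{2} = 5476$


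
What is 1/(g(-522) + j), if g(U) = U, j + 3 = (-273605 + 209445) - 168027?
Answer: -1/232712 ≈ -4.2972e-6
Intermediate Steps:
j = -232190 (j = -3 + ((-273605 + 209445) - 168027) = -3 + (-64160 - 168027) = -3 - 232187 = -232190)
1/(g(-522) + j) = 1/(-522 - 232190) = 1/(-232712) = -1/232712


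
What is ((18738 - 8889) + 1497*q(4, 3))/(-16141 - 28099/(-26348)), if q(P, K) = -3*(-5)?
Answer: -851145792/425254969 ≈ -2.0015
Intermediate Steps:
q(P, K) = 15
((18738 - 8889) + 1497*q(4, 3))/(-16141 - 28099/(-26348)) = ((18738 - 8889) + 1497*15)/(-16141 - 28099/(-26348)) = (9849 + 22455)/(-16141 - 28099*(-1/26348)) = 32304/(-16141 + 28099/26348) = 32304/(-425254969/26348) = 32304*(-26348/425254969) = -851145792/425254969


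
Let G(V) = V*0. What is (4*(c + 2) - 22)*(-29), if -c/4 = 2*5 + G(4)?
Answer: 5046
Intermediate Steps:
G(V) = 0
c = -40 (c = -4*(2*5 + 0) = -4*(10 + 0) = -4*10 = -40)
(4*(c + 2) - 22)*(-29) = (4*(-40 + 2) - 22)*(-29) = (4*(-38) - 22)*(-29) = (-152 - 22)*(-29) = -174*(-29) = 5046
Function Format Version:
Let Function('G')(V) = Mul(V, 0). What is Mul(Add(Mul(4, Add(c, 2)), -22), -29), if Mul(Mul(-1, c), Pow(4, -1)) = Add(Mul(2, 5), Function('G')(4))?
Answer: 5046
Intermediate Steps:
Function('G')(V) = 0
c = -40 (c = Mul(-4, Add(Mul(2, 5), 0)) = Mul(-4, Add(10, 0)) = Mul(-4, 10) = -40)
Mul(Add(Mul(4, Add(c, 2)), -22), -29) = Mul(Add(Mul(4, Add(-40, 2)), -22), -29) = Mul(Add(Mul(4, -38), -22), -29) = Mul(Add(-152, -22), -29) = Mul(-174, -29) = 5046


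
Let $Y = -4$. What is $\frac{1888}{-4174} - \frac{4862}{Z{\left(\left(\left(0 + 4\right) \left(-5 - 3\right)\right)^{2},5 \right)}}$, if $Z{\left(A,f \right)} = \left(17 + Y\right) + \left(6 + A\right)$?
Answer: $- \frac{11131586}{2176741} \approx -5.1139$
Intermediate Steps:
$Z{\left(A,f \right)} = 19 + A$ ($Z{\left(A,f \right)} = \left(17 - 4\right) + \left(6 + A\right) = 13 + \left(6 + A\right) = 19 + A$)
$\frac{1888}{-4174} - \frac{4862}{Z{\left(\left(\left(0 + 4\right) \left(-5 - 3\right)\right)^{2},5 \right)}} = \frac{1888}{-4174} - \frac{4862}{19 + \left(\left(0 + 4\right) \left(-5 - 3\right)\right)^{2}} = 1888 \left(- \frac{1}{4174}\right) - \frac{4862}{19 + \left(4 \left(-8\right)\right)^{2}} = - \frac{944}{2087} - \frac{4862}{19 + \left(-32\right)^{2}} = - \frac{944}{2087} - \frac{4862}{19 + 1024} = - \frac{944}{2087} - \frac{4862}{1043} = - \frac{11131586}{2176741}$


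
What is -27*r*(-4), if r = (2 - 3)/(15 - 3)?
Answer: -9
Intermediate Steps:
r = -1/12 ≈ -0.083333
-27*r*(-4) = -27*(-1/12)*(-4) = (9/4)*(-4) = -9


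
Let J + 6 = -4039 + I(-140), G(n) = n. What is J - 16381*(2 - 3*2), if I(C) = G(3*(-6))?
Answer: 61461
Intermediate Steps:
I(C) = -18 (I(C) = 3*(-6) = -18)
J = -4063 (J = -6 + (-4039 - 18) = -6 - 4057 = -4063)
J - 16381*(2 - 3*2) = -4063 - 16381*(2 - 3*2) = -4063 - 16381*(2 - 6) = -4063 - 16381*(-4) = -4063 + 65524 = 61461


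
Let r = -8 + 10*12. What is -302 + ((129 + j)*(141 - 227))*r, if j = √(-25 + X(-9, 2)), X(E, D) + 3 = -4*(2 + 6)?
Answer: -1242830 - 19264*I*√15 ≈ -1.2428e+6 - 74609.0*I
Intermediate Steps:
X(E, D) = -35 (X(E, D) = -3 - 4*(2 + 6) = -3 - 4*8 = -3 - 32 = -35)
r = 112 (r = -8 + 120 = 112)
j = 2*I*√15 (j = √(-25 - 35) = √(-60) = 2*I*√15 ≈ 7.746*I)
-302 + ((129 + j)*(141 - 227))*r = -302 + ((129 + 2*I*√15)*(141 - 227))*112 = -302 + ((129 + 2*I*√15)*(-86))*112 = -302 + (-11094 - 172*I*√15)*112 = -302 + (-1242528 - 19264*I*√15) = -1242830 - 19264*I*√15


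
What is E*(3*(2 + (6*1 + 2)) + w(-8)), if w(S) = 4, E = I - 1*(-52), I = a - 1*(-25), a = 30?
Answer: 3638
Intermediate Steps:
I = 55 (I = 30 - 1*(-25) = 30 + 25 = 55)
E = 107 (E = 55 - 1*(-52) = 55 + 52 = 107)
E*(3*(2 + (6*1 + 2)) + w(-8)) = 107*(3*(2 + (6*1 + 2)) + 4) = 107*(3*(2 + (6 + 2)) + 4) = 107*(3*(2 + 8) + 4) = 107*(3*10 + 4) = 107*(30 + 4) = 107*34 = 3638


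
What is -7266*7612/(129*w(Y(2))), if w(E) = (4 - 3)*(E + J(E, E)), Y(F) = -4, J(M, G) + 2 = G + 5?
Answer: 18436264/215 ≈ 85750.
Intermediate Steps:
J(M, G) = 3 + G (J(M, G) = -2 + (G + 5) = -2 + (5 + G) = 3 + G)
w(E) = 3 + 2*E (w(E) = (4 - 3)*(E + (3 + E)) = 1*(3 + 2*E) = 3 + 2*E)
-7266*7612/(129*w(Y(2))) = -7266*7612/(129*(3 + 2*(-4))) = -7266*7612/(129*(3 - 8)) = -7266/(-258*(-5)*(-1/15224)) = -7266/(1290*(-1/15224)) = -7266/(-645/7612) = -7266*(-7612/645) = 18436264/215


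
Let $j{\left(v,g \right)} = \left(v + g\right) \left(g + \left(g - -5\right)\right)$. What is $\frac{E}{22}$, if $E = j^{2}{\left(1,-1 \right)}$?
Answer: $0$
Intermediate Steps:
$j{\left(v,g \right)} = \left(5 + 2 g\right) \left(g + v\right)$ ($j{\left(v,g \right)} = \left(g + v\right) \left(g + \left(g + 5\right)\right) = \left(g + v\right) \left(g + \left(5 + g\right)\right) = \left(g + v\right) \left(5 + 2 g\right) = \left(5 + 2 g\right) \left(g + v\right)$)
$E = 0$ ($E = \left(2 \left(-1\right)^{2} + 5 \left(-1\right) + 5 \cdot 1 + 2 \left(-1\right) 1\right)^{2} = \left(2 \cdot 1 - 5 + 5 - 2\right)^{2} = \left(2 - 5 + 5 - 2\right)^{2} = 0^{2} = 0$)
$\frac{E}{22} = \frac{1}{22} \cdot 0 = 0$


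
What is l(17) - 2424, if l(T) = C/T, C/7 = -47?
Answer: -41537/17 ≈ -2443.4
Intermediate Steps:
C = -329 (C = 7*(-47) = -329)
l(T) = -329/T
l(17) - 2424 = -329/17 - 2424 = -41537/17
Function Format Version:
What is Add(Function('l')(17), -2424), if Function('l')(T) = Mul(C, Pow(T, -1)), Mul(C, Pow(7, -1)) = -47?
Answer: Rational(-41537, 17) ≈ -2443.4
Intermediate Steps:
C = -329 (C = Mul(7, -47) = -329)
Function('l')(T) = Mul(-329, Pow(T, -1))
Add(Function('l')(17), -2424) = Add(Mul(-329, Pow(17, -1)), -2424) = Add(Mul(-329, Rational(1, 17)), -2424) = Add(Rational(-329, 17), -2424) = Rational(-41537, 17)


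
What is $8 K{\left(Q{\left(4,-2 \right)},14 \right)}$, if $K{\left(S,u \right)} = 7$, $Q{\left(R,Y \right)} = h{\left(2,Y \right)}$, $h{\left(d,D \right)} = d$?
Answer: $56$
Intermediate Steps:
$Q{\left(R,Y \right)} = 2$
$8 K{\left(Q{\left(4,-2 \right)},14 \right)} = 8 \cdot 7 = 56$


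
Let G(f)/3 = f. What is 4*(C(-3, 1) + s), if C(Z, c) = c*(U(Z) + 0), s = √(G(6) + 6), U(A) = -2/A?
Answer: 8/3 + 8*√6 ≈ 22.263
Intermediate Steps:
G(f) = 3*f
s = 2*√6 (s = √(3*6 + 6) = √(18 + 6) = √24 = 2*√6 ≈ 4.8990)
C(Z, c) = -2*c/Z (C(Z, c) = c*(-2/Z + 0) = c*(-2/Z) = -2*c/Z)
4*(C(-3, 1) + s) = 4*(-2*1/(-3) + 2*√6) = 4*(-2*1*(-⅓) + 2*√6) = 4*(⅔ + 2*√6) = 8/3 + 8*√6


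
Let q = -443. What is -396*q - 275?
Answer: 175153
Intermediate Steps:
-396*q - 275 = -396*(-443) - 275 = 175428 - 275 = 175153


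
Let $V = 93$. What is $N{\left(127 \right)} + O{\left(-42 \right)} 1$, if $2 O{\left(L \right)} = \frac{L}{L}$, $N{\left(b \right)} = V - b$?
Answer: $- \frac{67}{2} \approx -33.5$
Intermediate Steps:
$N{\left(b \right)} = 93 - b$
$O{\left(L \right)} = \frac{1}{2}$ ($O{\left(L \right)} = \frac{L \frac{1}{L}}{2} = \frac{1}{2} \cdot 1 = \frac{1}{2}$)
$N{\left(127 \right)} + O{\left(-42 \right)} 1 = \left(93 - 127\right) + \frac{1}{2} \cdot 1 = \left(93 - 127\right) + \frac{1}{2} = -34 + \frac{1}{2} = - \frac{67}{2}$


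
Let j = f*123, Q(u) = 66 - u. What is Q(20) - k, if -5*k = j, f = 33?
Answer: 4289/5 ≈ 857.80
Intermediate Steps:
j = 4059 (j = 33*123 = 4059)
k = -4059/5 (k = -1/5*4059 = -4059/5 ≈ -811.80)
Q(20) - k = (66 - 1*20) - 1*(-4059/5) = (66 - 20) + 4059/5 = 46 + 4059/5 = 4289/5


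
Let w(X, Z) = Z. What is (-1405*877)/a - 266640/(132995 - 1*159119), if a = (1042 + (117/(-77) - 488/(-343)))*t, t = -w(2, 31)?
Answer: 12828768019705/265298213187 ≈ 48.356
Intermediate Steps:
t = -31 (t = -1*31 = -31)
a = -121864131/3773 (a = (1042 + (117/(-77) - 488/(-343)))*(-31) = (1042 + (117*(-1/77) - 488*(-1/343)))*(-31) = (1042 + (-117/77 + 488/343))*(-31) = (1042 - 365/3773)*(-31) = (3931101/3773)*(-31) = -121864131/3773 ≈ -32299.)
(-1405*877)/a - 266640/(132995 - 1*159119) = (-1405*877)/(-121864131/3773) - 266640/(132995 - 1*159119) = -1232185*(-3773/121864131) - 266640/(132995 - 159119) = 4649034005/121864131 - 266640/(-26124) = 4649034005/121864131 - 266640*(-1/26124) = 4649034005/121864131 + 22220/2177 = 12828768019705/265298213187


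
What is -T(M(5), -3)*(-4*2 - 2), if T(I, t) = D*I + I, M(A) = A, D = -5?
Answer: -200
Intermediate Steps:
T(I, t) = -4*I (T(I, t) = -5*I + I = -4*I)
-T(M(5), -3)*(-4*2 - 2) = -(-4*5)*(-4*2 - 2) = -(-20)*(-8 - 2) = -(-20)*(-10) = -1*200 = -200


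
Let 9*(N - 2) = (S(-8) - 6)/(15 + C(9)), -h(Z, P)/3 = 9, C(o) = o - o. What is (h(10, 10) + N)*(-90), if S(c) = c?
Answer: 6778/3 ≈ 2259.3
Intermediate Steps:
C(o) = 0
h(Z, P) = -27 (h(Z, P) = -3*9 = -27)
N = 256/135 (N = 2 + ((-8 - 6)/(15 + 0))/9 = 2 + (-14/15)/9 = 2 + (-14*1/15)/9 = 2 + (⅑)*(-14/15) = 2 - 14/135 = 256/135 ≈ 1.8963)
(h(10, 10) + N)*(-90) = (-27 + 256/135)*(-90) = -3389/135*(-90) = 6778/3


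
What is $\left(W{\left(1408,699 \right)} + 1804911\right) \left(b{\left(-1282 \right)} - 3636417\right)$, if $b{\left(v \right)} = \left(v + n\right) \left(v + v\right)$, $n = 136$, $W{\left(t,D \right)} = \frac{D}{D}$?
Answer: $-1259960334576$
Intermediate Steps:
$W{\left(t,D \right)} = 1$
$b{\left(v \right)} = 2 v \left(136 + v\right)$ ($b{\left(v \right)} = \left(v + 136\right) \left(v + v\right) = \left(136 + v\right) 2 v = 2 v \left(136 + v\right)$)
$\left(W{\left(1408,699 \right)} + 1804911\right) \left(b{\left(-1282 \right)} - 3636417\right) = \left(1 + 1804911\right) \left(2 \left(-1282\right) \left(136 - 1282\right) - 3636417\right) = 1804912 \left(2 \left(-1282\right) \left(-1146\right) - 3636417\right) = 1804912 \left(2938344 - 3636417\right) = 1804912 \left(-698073\right) = -1259960334576$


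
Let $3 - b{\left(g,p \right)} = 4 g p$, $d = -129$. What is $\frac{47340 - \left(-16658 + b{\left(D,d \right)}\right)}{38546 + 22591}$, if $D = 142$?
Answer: $- \frac{9277}{61137} \approx -0.15174$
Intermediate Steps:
$b{\left(g,p \right)} = 3 - 4 g p$
$\frac{47340 - \left(-16658 + b{\left(D,d \right)}\right)}{38546 + 22591} = \frac{47340 + \left(16658 - \left(3 - 568 \left(-129\right)\right)\right)}{38546 + 22591} = \frac{47340 + \left(16658 - \left(3 + 73272\right)\right)}{61137} = \left(47340 + \left(16658 - 73275\right)\right) \frac{1}{61137} = \left(47340 - 56617\right) \frac{1}{61137} = \left(-9277\right) \frac{1}{61137} = - \frac{9277}{61137}$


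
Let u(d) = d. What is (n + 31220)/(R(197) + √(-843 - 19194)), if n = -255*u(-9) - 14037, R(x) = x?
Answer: 1918583/29423 - 9739*I*√20037/29423 ≈ 65.207 - 46.854*I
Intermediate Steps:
n = -11742 (n = -255*(-9) - 14037 = 2295 - 14037 = -11742)
(n + 31220)/(R(197) + √(-843 - 19194)) = (-11742 + 31220)/(197 + √(-843 - 19194)) = 19478/(197 + √(-20037)) = 19478/(197 + I*√20037)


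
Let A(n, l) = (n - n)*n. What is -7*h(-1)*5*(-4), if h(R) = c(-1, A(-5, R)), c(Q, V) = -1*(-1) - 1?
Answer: 0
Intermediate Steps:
A(n, l) = 0 (A(n, l) = 0*n = 0)
c(Q, V) = 0 (c(Q, V) = 1 - 1 = 0)
h(R) = 0
-7*h(-1)*5*(-4) = -7*0*5*(-4) = -0*(-4) = -7*0 = 0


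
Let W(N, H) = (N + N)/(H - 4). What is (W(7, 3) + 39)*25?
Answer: 625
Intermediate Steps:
W(N, H) = 2*N/(-4 + H) (W(N, H) = (2*N)/(-4 + H) = 2*N/(-4 + H))
(W(7, 3) + 39)*25 = (2*7/(-4 + 3) + 39)*25 = (2*7/(-1) + 39)*25 = (2*7*(-1) + 39)*25 = (-14 + 39)*25 = 25*25 = 625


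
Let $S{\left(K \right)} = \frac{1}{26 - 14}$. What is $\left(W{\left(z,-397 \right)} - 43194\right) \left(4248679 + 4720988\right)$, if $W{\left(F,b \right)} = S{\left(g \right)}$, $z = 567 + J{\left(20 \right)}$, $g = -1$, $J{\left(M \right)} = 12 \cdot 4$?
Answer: $- \frac{1549740195703}{4} \approx -3.8744 \cdot 10^{11}$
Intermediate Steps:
$J{\left(M \right)} = 48$
$z = 615$ ($z = 567 + 48 = 615$)
$S{\left(K \right)} = \frac{1}{12}$
$W{\left(F,b \right)} = \frac{1}{12}$
$\left(W{\left(z,-397 \right)} - 43194\right) \left(4248679 + 4720988\right) = \left(\frac{1}{12} - 43194\right) \left(4248679 + 4720988\right) = \left(- \frac{518327}{12}\right) 8969667 = - \frac{1549740195703}{4}$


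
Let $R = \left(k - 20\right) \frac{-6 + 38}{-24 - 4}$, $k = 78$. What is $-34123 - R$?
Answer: $- \frac{238397}{7} \approx -34057.0$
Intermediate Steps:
$R = - \frac{464}{7}$ ($R = \left(78 - 20\right) \frac{-6 + 38}{-24 - 4} = 58 \frac{32}{-28} = 58 \cdot 32 \left(- \frac{1}{28}\right) = 58 \left(- \frac{8}{7}\right) = - \frac{464}{7} \approx -66.286$)
$-34123 - R = -34123 - - \frac{464}{7} = -34123 + \frac{464}{7} = - \frac{238397}{7}$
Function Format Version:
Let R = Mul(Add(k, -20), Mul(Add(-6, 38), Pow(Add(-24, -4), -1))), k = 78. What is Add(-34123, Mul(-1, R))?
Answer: Rational(-238397, 7) ≈ -34057.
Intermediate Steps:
R = Rational(-464, 7) (R = Mul(Add(78, -20), Mul(Add(-6, 38), Pow(Add(-24, -4), -1))) = Mul(58, Mul(32, Pow(-28, -1))) = Mul(58, Mul(32, Rational(-1, 28))) = Mul(58, Rational(-8, 7)) = Rational(-464, 7) ≈ -66.286)
Add(-34123, Mul(-1, R)) = Add(-34123, Mul(-1, Rational(-464, 7))) = Add(-34123, Rational(464, 7)) = Rational(-238397, 7)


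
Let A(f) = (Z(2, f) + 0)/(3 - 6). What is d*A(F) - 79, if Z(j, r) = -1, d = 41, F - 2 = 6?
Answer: -196/3 ≈ -65.333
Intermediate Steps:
F = 8 (F = 2 + 6 = 8)
A(f) = ⅓ (A(f) = (-1 + 0)/(3 - 6) = -1/(-3) = -1*(-⅓) = ⅓)
d*A(F) - 79 = 41*(⅓) - 79 = 41/3 - 79 = -196/3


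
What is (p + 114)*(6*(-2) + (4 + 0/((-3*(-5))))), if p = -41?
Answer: -584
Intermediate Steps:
(p + 114)*(6*(-2) + (4 + 0/((-3*(-5))))) = (-41 + 114)*(6*(-2) + (4 + 0/((-3*(-5))))) = 73*(-12 + (4 + 0/15)) = 73*(-12 + (4 + 0*(1/15))) = 73*(-12 + (4 + 0)) = 73*(-12 + 4) = 73*(-8) = -584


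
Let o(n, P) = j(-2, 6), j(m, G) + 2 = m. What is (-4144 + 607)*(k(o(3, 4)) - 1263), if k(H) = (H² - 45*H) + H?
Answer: 3788127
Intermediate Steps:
j(m, G) = -2 + m
o(n, P) = -4 (o(n, P) = -2 - 2 = -4)
k(H) = H² - 44*H
(-4144 + 607)*(k(o(3, 4)) - 1263) = (-4144 + 607)*(-4*(-44 - 4) - 1263) = -3537*(-4*(-48) - 1263) = -3537*(192 - 1263) = -3537*(-1071) = 3788127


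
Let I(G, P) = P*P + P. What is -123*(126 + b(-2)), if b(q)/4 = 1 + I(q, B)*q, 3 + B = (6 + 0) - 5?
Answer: -14022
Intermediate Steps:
B = -2 (B = -3 + ((6 + 0) - 5) = -3 + (6 - 5) = -3 + 1 = -2)
I(G, P) = P + P**2 (I(G, P) = P**2 + P = P + P**2)
b(q) = 4 + 8*q (b(q) = 4*(1 + (-2*(1 - 2))*q) = 4*(1 + (-2*(-1))*q) = 4*(1 + 2*q) = 4 + 8*q)
-123*(126 + b(-2)) = -123*(126 + (4 + 8*(-2))) = -123*(126 + (4 - 16)) = -123*(126 - 12) = -123*114 = -14022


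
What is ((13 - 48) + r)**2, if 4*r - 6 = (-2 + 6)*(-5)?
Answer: 5929/4 ≈ 1482.3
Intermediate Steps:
r = -7/2 (r = 3/2 + ((-2 + 6)*(-5))/4 = 3/2 + (4*(-5))/4 = 3/2 + (1/4)*(-20) = 3/2 - 5 = -7/2 ≈ -3.5000)
((13 - 48) + r)**2 = ((13 - 48) - 7/2)**2 = (-35 - 7/2)**2 = (-77/2)**2 = 5929/4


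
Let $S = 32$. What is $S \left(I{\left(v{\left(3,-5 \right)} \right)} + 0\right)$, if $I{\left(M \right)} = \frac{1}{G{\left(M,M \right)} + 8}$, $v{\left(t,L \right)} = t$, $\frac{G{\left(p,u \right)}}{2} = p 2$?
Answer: $\frac{8}{5} \approx 1.6$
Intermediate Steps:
$G{\left(p,u \right)} = 4 p$ ($G{\left(p,u \right)} = 2 p 2 = 2 \cdot 2 p = 4 p$)
$I{\left(M \right)} = \frac{1}{8 + 4 M}$ ($I{\left(M \right)} = \frac{1}{4 M + 8} = \frac{1}{8 + 4 M}$)
$S \left(I{\left(v{\left(3,-5 \right)} \right)} + 0\right) = 32 \left(\frac{1}{4 \left(2 + 3\right)} + 0\right) = 32 \left(\frac{1}{4 \cdot 5} + 0\right) = 32 \left(\frac{1}{4} \cdot \frac{1}{5} + 0\right) = 32 \left(\frac{1}{20} + 0\right) = 32 \cdot \frac{1}{20} = \frac{8}{5}$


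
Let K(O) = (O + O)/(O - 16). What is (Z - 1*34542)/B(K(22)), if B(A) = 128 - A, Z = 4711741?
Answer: 14031597/362 ≈ 38761.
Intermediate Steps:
K(O) = 2*O/(-16 + O) (K(O) = (2*O)/(-16 + O) = 2*O/(-16 + O))
(Z - 1*34542)/B(K(22)) = (4711741 - 1*34542)/(128 - 2*22/(-16 + 22)) = (4711741 - 34542)/(128 - 2*22/6) = 4677199/(128 - 2*22/6) = 4677199/(128 - 1*22/3) = 4677199/(128 - 22/3) = 4677199/(362/3) = 4677199*(3/362) = 14031597/362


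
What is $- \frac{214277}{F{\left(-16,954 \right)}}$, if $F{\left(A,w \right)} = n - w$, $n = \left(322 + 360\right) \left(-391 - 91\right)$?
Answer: $\frac{214277}{329678} \approx 0.64996$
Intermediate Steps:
$n = -328724$ ($n = 682 \left(-482\right) = -328724$)
$F{\left(A,w \right)} = -328724 - w$
$- \frac{214277}{F{\left(-16,954 \right)}} = - \frac{214277}{-328724 - 954} = - \frac{214277}{-329678} = \left(-214277\right) \left(- \frac{1}{329678}\right) = \frac{214277}{329678}$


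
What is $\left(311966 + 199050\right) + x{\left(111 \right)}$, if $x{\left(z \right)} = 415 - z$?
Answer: $511320$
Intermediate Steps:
$\left(311966 + 199050\right) + x{\left(111 \right)} = \left(311966 + 199050\right) + \left(415 - 111\right) = 511016 + \left(415 - 111\right) = 511016 + 304 = 511320$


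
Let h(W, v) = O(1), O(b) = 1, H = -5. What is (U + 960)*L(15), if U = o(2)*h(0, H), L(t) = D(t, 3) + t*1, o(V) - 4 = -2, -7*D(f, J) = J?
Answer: 98124/7 ≈ 14018.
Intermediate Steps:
D(f, J) = -J/7
o(V) = 2 (o(V) = 4 - 2 = 2)
h(W, v) = 1
L(t) = -3/7 + t (L(t) = -1/7*3 + t*1 = -3/7 + t)
U = 2 (U = 2*1 = 2)
(U + 960)*L(15) = (2 + 960)*(-3/7 + 15) = 962*(102/7) = 98124/7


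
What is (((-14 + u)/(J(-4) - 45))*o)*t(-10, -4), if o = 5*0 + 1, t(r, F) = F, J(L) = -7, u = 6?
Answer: -8/13 ≈ -0.61539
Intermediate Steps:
o = 1 (o = 0 + 1 = 1)
(((-14 + u)/(J(-4) - 45))*o)*t(-10, -4) = (((-14 + 6)/(-7 - 45))*1)*(-4) = (-8/(-52)*1)*(-4) = (-8*(-1/52)*1)*(-4) = ((2/13)*1)*(-4) = (2/13)*(-4) = -8/13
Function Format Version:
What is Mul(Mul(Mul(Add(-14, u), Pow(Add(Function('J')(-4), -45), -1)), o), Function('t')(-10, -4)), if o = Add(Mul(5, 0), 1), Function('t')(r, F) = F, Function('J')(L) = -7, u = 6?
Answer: Rational(-8, 13) ≈ -0.61539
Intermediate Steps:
o = 1 (o = Add(0, 1) = 1)
Mul(Mul(Mul(Add(-14, u), Pow(Add(Function('J')(-4), -45), -1)), o), Function('t')(-10, -4)) = Mul(Mul(Mul(Add(-14, 6), Pow(Add(-7, -45), -1)), 1), -4) = Mul(Mul(Mul(-8, Pow(-52, -1)), 1), -4) = Mul(Mul(Mul(-8, Rational(-1, 52)), 1), -4) = Mul(Mul(Rational(2, 13), 1), -4) = Mul(Rational(2, 13), -4) = Rational(-8, 13)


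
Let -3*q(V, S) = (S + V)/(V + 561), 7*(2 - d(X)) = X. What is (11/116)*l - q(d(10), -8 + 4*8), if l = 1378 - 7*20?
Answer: 80308513/683994 ≈ 117.41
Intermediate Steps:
d(X) = 2 - X/7
l = 1238 (l = 1378 - 1*140 = 1378 - 140 = 1238)
q(V, S) = -(S + V)/(3*(561 + V)) (q(V, S) = -(S + V)/(3*(V + 561)) = -(S + V)/(3*(561 + V)))
(11/116)*l - q(d(10), -8 + 4*8) = (11/116)*1238 - (-(-8 + 4*8) - (2 - 1/7*10))/(3*(561 + (2 - 1/7*10))) = (11*(1/116))*1238 - (-(-8 + 32) - (2 - 10/7))/(3*(561 + (2 - 10/7))) = (11/116)*1238 - (-1*24 - 1*4/7)/(3*(561 + 4/7)) = 6809/58 - (-24 - 4/7)/(3*3931/7) = 6809/58 - 7*(-172)/(3*3931*7) = 6809/58 - 1*(-172/11793) = 6809/58 + 172/11793 = 80308513/683994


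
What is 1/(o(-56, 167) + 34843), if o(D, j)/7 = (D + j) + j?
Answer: 1/36789 ≈ 2.7182e-5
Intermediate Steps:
o(D, j) = 7*D + 14*j (o(D, j) = 7*((D + j) + j) = 7*(D + 2*j) = 7*D + 14*j)
1/(o(-56, 167) + 34843) = 1/((7*(-56) + 14*167) + 34843) = 1/((-392 + 2338) + 34843) = 1/(1946 + 34843) = 1/36789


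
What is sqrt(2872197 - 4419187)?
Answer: I*sqrt(1546990) ≈ 1243.8*I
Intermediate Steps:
sqrt(2872197 - 4419187) = sqrt(-1546990) = I*sqrt(1546990)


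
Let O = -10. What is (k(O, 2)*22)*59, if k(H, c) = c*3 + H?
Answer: -5192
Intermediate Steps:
k(H, c) = H + 3*c (k(H, c) = 3*c + H = H + 3*c)
(k(O, 2)*22)*59 = ((-10 + 3*2)*22)*59 = ((-10 + 6)*22)*59 = -4*22*59 = -88*59 = -5192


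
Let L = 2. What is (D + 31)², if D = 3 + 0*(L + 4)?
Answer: 1156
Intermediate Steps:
D = 3 (D = 3 + 0*(2 + 4) = 3 + 0*6 = 3 + 0 = 3)
(D + 31)² = (3 + 31)² = 34² = 1156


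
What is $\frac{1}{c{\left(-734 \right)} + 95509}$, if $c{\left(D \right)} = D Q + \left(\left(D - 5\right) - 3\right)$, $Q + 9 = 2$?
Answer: $\frac{1}{99905} \approx 1.001 \cdot 10^{-5}$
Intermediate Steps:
$Q = -7$ ($Q = -9 + 2 = -7$)
$c{\left(D \right)} = -8 - 6 D$ ($c{\left(D \right)} = D \left(-7\right) + \left(\left(D - 5\right) - 3\right) = - 7 D + \left(\left(-5 + D\right) - 3\right) = - 7 D + \left(-8 + D\right) = -8 - 6 D$)
$\frac{1}{c{\left(-734 \right)} + 95509} = \frac{1}{\left(-8 - -4404\right) + 95509} = \frac{1}{\left(-8 + 4404\right) + 95509} = \frac{1}{4396 + 95509} = \frac{1}{99905}$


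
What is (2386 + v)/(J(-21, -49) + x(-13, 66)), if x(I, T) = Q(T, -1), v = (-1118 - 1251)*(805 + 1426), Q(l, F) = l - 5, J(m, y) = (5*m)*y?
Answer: -5282853/5206 ≈ -1014.8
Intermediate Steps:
J(m, y) = 5*m*y
Q(l, F) = -5 + l
v = -5285239 (v = -2369*2231 = -5285239)
x(I, T) = -5 + T
(2386 + v)/(J(-21, -49) + x(-13, 66)) = (2386 - 5285239)/(5*(-21)*(-49) + (-5 + 66)) = -5282853/(5145 + 61) = -5282853/5206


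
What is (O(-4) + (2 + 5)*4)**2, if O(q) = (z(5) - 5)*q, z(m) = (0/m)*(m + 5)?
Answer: 2304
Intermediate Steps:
z(m) = 0 (z(m) = 0*(5 + m) = 0)
O(q) = -5*q (O(q) = (0 - 5)*q = -5*q)
(O(-4) + (2 + 5)*4)**2 = (-5*(-4) + (2 + 5)*4)**2 = (20 + 7*4)**2 = (20 + 28)**2 = 48**2 = 2304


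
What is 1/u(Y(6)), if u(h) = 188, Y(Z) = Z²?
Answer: 1/188 ≈ 0.0053191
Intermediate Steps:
1/u(Y(6)) = 1/188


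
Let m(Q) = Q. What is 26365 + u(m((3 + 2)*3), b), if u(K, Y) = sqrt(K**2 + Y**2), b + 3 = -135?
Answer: 26365 + 3*sqrt(2141) ≈ 26504.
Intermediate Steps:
b = -138 (b = -3 - 135 = -138)
26365 + u(m((3 + 2)*3), b) = 26365 + sqrt(((3 + 2)*3)**2 + (-138)**2) = 26365 + sqrt((5*3)**2 + 19044) = 26365 + sqrt(15**2 + 19044) = 26365 + sqrt(225 + 19044) = 26365 + sqrt(19269) = 26365 + 3*sqrt(2141)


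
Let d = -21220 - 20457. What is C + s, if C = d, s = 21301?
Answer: -20376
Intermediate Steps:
d = -41677
C = -41677
C + s = -41677 + 21301 = -20376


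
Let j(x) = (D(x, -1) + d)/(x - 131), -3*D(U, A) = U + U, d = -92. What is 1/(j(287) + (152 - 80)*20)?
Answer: 234/336535 ≈ 0.00069532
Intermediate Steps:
D(U, A) = -2*U/3 (D(U, A) = -(U + U)/3 = -2*U/3)
j(x) = (-92 - 2*x/3)/(-131 + x) (j(x) = (-2*x/3 - 92)/(x - 131) = (-92 - 2*x/3)/(-131 + x))
1/(j(287) + (152 - 80)*20) = 1/(2*(-138 - 1*287)/(3*(-131 + 287)) + (152 - 80)*20) = 1/((2/3)*(-138 - 287)/156 + 72*20) = 1/((2/3)*(1/156)*(-425) + 1440) = 1/(-425/234 + 1440) = 1/(336535/234) = 234/336535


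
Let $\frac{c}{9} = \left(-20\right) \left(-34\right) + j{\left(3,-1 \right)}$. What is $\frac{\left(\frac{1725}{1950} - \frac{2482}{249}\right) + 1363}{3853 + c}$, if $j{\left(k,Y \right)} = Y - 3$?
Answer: $\frac{8765257}{64332138} \approx 0.13625$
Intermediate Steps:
$j{\left(k,Y \right)} = -3 + Y$
$c = 6084$ ($c = 9 \left(\left(-20\right) \left(-34\right) - 4\right) = 9 \left(680 - 4\right) = 9 \cdot 676 = 6084$)
$\frac{\left(\frac{1725}{1950} - \frac{2482}{249}\right) + 1363}{3853 + c} = \frac{\left(\frac{1725}{1950} - \frac{2482}{249}\right) + 1363}{3853 + 6084} = \frac{\left(1725 \cdot \frac{1}{1950} - \frac{2482}{249}\right) + 1363}{9937} = \left(\left(\frac{23}{26} - \frac{2482}{249}\right) + 1363\right) \frac{1}{9937} = \left(- \frac{58805}{6474} + 1363\right) \frac{1}{9937} = \frac{8765257}{6474} \cdot \frac{1}{9937} = \frac{8765257}{64332138}$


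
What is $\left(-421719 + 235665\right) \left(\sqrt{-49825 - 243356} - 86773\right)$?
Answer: $16144463742 - 186054 i \sqrt{293181} \approx 1.6144 \cdot 10^{10} - 1.0074 \cdot 10^{8} i$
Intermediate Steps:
$\left(-421719 + 235665\right) \left(\sqrt{-49825 - 243356} - 86773\right) = - 186054 \left(\sqrt{-293181} - 86773\right) = - 186054 \left(i \sqrt{293181} - 86773\right) = - 186054 \left(-86773 + i \sqrt{293181}\right) = 16144463742 - 186054 i \sqrt{293181}$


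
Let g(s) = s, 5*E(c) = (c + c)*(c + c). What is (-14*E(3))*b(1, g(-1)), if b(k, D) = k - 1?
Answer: 0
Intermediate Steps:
E(c) = 4*c**2/5 (E(c) = ((c + c)*(c + c))/5 = ((2*c)*(2*c))/5 = (4*c**2)/5 = 4*c**2/5)
b(k, D) = -1 + k
(-14*E(3))*b(1, g(-1)) = (-56*3**2/5)*(-1 + 1) = -56*9/5*0 = -14*36/5*0 = -504/5*0 = 0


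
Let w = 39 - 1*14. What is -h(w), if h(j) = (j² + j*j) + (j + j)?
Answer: -1300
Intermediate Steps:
w = 25 (w = 39 - 14 = 25)
h(j) = 2*j + 2*j² (h(j) = (j² + j²) + 2*j = 2*j² + 2*j = 2*j + 2*j²)
-h(w) = -2*25*(1 + 25) = -2*25*26 = -1*1300 = -1300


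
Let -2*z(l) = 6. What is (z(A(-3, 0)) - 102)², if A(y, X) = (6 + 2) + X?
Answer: 11025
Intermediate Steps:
A(y, X) = 8 + X
z(l) = -3 (z(l) = -½*6 = -3)
(z(A(-3, 0)) - 102)² = (-3 - 102)² = (-105)² = 11025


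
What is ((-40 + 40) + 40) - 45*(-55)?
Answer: 2515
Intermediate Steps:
((-40 + 40) + 40) - 45*(-55) = (0 + 40) + 2475 = 40 + 2475 = 2515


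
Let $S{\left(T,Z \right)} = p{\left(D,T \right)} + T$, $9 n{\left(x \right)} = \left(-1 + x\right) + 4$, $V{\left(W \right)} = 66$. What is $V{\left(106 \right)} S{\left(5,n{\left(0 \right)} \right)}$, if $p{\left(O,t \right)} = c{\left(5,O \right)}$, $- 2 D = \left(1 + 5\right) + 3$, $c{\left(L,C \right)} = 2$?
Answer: $462$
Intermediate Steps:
$D = - \frac{9}{2}$ ($D = - \frac{\left(1 + 5\right) + 3}{2} = - \frac{6 + 3}{2} = \left(- \frac{1}{2}\right) 9 = - \frac{9}{2} \approx -4.5$)
$n{\left(x \right)} = \frac{1}{3} + \frac{x}{9}$ ($n{\left(x \right)} = \frac{\left(-1 + x\right) + 4}{9} = \frac{3 + x}{9} = \frac{1}{3} + \frac{x}{9}$)
$p{\left(O,t \right)} = 2$
$S{\left(T,Z \right)} = 2 + T$
$V{\left(106 \right)} S{\left(5,n{\left(0 \right)} \right)} = 66 \left(2 + 5\right) = 66 \cdot 7 = 462$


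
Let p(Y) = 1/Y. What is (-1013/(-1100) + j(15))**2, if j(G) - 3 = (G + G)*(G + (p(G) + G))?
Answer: 993038159169/1210000 ≈ 8.2069e+5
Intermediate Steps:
p(Y) = 1/Y
j(G) = 3 + 2*G*(1/G + 2*G) (j(G) = 3 + (G + G)*(G + (1/G + G)) = 3 + (2*G)*(G + (G + 1/G)) = 3 + (2*G)*(1/G + 2*G) = 3 + 2*G*(1/G + 2*G))
(-1013/(-1100) + j(15))**2 = (-1013/(-1100) + (5 + 4*15**2))**2 = (-1013*(-1/1100) + (5 + 4*225))**2 = (1013/1100 + (5 + 900))**2 = (1013/1100 + 905)**2 = (996513/1100)**2 = 993038159169/1210000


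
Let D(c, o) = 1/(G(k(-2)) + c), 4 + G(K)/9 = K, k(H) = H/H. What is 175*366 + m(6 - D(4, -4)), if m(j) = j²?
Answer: 33901771/529 ≈ 64087.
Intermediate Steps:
k(H) = 1
G(K) = -36 + 9*K
D(c, o) = 1/(-27 + c) (D(c, o) = 1/((-36 + 9*1) + c) = 1/((-36 + 9) + c) = 1/(-27 + c))
175*366 + m(6 - D(4, -4)) = 175*366 + (6 - 1/(-27 + 4))² = 64050 + (6 - 1/(-23))² = 64050 + (6 - 1*(-1/23))² = 64050 + (6 + 1/23)² = 64050 + (139/23)² = 64050 + 19321/529 = 33901771/529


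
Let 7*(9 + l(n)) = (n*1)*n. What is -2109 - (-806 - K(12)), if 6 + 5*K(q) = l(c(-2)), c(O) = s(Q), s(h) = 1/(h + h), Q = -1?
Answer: -182839/140 ≈ -1306.0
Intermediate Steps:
s(h) = 1/(2*h)
c(O) = -½ (c(O) = (½)/(-1) = (½)*(-1) = -½)
l(n) = -9 + n²/7 (l(n) = -9 + ((n*1)*n)/7 = -9 + (n*n)/7 = -9 + n²/7)
K(q) = -419/140 (K(q) = -6/5 + (-9 + (-½)²/7)/5 = -6/5 + (-9 + (⅐)*(¼))/5 = -6/5 + (-9 + 1/28)/5 = -6/5 + (⅕)*(-251/28) = -6/5 - 251/140 = -419/140)
-2109 - (-806 - K(12)) = -2109 - (-806 - 1*(-419/140)) = -2109 - (-806 + 419/140) = -2109 - 1*(-112421/140) = -2109 + 112421/140 = -182839/140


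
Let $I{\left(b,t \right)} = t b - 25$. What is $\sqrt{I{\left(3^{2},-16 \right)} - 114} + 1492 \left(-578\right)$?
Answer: $-862376 + i \sqrt{283} \approx -8.6238 \cdot 10^{5} + 16.823 i$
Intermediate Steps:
$I{\left(b,t \right)} = -25 + b t$ ($I{\left(b,t \right)} = b t - 25 = -25 + b t$)
$\sqrt{I{\left(3^{2},-16 \right)} - 114} + 1492 \left(-578\right) = \sqrt{\left(-25 + 3^{2} \left(-16\right)\right) - 114} + 1492 \left(-578\right) = \sqrt{\left(-25 + 9 \left(-16\right)\right) - 114} - 862376 = \sqrt{\left(-25 - 144\right) - 114} - 862376 = \sqrt{-169 - 114} - 862376 = \sqrt{-283} - 862376 = i \sqrt{283} - 862376 = -862376 + i \sqrt{283}$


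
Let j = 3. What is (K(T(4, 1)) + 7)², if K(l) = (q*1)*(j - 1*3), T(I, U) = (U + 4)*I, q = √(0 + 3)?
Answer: 49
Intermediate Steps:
q = √3 ≈ 1.7320
T(I, U) = I*(4 + U) (T(I, U) = (4 + U)*I = I*(4 + U))
K(l) = 0 (K(l) = (√3*1)*(3 - 1*3) = √3*(3 - 3) = √3*0 = 0)
(K(T(4, 1)) + 7)² = (0 + 7)² = 7² = 49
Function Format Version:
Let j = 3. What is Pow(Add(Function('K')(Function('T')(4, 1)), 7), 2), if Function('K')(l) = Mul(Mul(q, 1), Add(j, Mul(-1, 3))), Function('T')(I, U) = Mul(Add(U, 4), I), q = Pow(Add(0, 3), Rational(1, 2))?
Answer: 49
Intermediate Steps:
q = Pow(3, Rational(1, 2)) ≈ 1.7320
Function('T')(I, U) = Mul(I, Add(4, U)) (Function('T')(I, U) = Mul(Add(4, U), I) = Mul(I, Add(4, U)))
Function('K')(l) = 0 (Function('K')(l) = Mul(Mul(Pow(3, Rational(1, 2)), 1), Add(3, Mul(-1, 3))) = Mul(Pow(3, Rational(1, 2)), Add(3, -3)) = Mul(Pow(3, Rational(1, 2)), 0) = 0)
Pow(Add(Function('K')(Function('T')(4, 1)), 7), 2) = Pow(Add(0, 7), 2) = Pow(7, 2) = 49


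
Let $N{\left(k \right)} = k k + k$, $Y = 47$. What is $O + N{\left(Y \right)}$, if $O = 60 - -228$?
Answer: $2544$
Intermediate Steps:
$N{\left(k \right)} = k + k^{2}$ ($N{\left(k \right)} = k^{2} + k = k + k^{2}$)
$O = 288$ ($O = 60 + 228 = 288$)
$O + N{\left(Y \right)} = 288 + 47 \left(1 + 47\right) = 288 + 47 \cdot 48 = 288 + 2256 = 2544$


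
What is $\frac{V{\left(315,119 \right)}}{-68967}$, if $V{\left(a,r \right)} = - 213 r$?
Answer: $\frac{8449}{22989} \approx 0.36752$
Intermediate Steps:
$\frac{V{\left(315,119 \right)}}{-68967} = \frac{\left(-213\right) 119}{-68967} = \left(-25347\right) \left(- \frac{1}{68967}\right) = \frac{8449}{22989}$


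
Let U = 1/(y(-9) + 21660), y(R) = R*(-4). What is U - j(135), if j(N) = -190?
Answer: 4122241/21696 ≈ 190.00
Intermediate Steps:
y(R) = -4*R
U = 1/21696 (U = 1/(-4*(-9) + 21660) = 1/(36 + 21660) = 1/21696 ≈ 4.6091e-5)
U - j(135) = 1/21696 - 1*(-190) = 1/21696 + 190 = 4122241/21696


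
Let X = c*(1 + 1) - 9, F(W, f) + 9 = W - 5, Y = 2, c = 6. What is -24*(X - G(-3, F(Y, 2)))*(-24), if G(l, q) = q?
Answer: 8640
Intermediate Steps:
F(W, f) = -14 + W (F(W, f) = -9 + (W - 5) = -9 + (-5 + W) = -14 + W)
X = 3 (X = 6*(1 + 1) - 9 = 6*2 - 9 = 12 - 9 = 3)
-24*(X - G(-3, F(Y, 2)))*(-24) = -24*(3 - (-14 + 2))*(-24) = -24*(3 - 1*(-12))*(-24) = -24*(3 + 12)*(-24) = -24*15*(-24) = -360*(-24) = 8640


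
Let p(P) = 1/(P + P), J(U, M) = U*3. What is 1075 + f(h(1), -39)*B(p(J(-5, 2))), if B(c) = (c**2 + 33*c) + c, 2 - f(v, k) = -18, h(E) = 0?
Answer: 47356/45 ≈ 1052.4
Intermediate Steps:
J(U, M) = 3*U
p(P) = 1/(2*P)
f(v, k) = 20 (f(v, k) = 2 - 1*(-18) = 2 + 18 = 20)
B(c) = c**2 + 34*c
1075 + f(h(1), -39)*B(p(J(-5, 2))) = 1075 + 20*((1/(2*((3*(-5)))))*(34 + 1/(2*((3*(-5)))))) = 1075 + 20*(((1/2)/(-15))*(34 + (1/2)/(-15))) = 1075 + 20*(((1/2)*(-1/15))*(34 + (1/2)*(-1/15))) = 1075 + 20*(-(34 - 1/30)/30) = 1075 + 20*(-1/30*1019/30) = 1075 + 20*(-1019/900) = 1075 - 1019/45 = 47356/45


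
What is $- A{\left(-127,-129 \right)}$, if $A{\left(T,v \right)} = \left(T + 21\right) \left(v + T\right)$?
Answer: $-27136$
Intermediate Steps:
$A{\left(T,v \right)} = \left(21 + T\right) \left(T + v\right)$
$- A{\left(-127,-129 \right)} = - (\left(-127\right)^{2} + 21 \left(-127\right) + 21 \left(-129\right) - -16383) = - (16129 - 2667 - 2709 + 16383) = \left(-1\right) 27136 = -27136$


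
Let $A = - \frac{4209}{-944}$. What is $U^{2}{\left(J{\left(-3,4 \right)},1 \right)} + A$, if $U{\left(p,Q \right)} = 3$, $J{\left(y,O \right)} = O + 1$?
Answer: $\frac{12705}{944} \approx 13.459$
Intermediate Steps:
$J{\left(y,O \right)} = 1 + O$
$A = \frac{4209}{944}$ ($A = \left(-4209\right) \left(- \frac{1}{944}\right) = \frac{4209}{944} \approx 4.4587$)
$U^{2}{\left(J{\left(-3,4 \right)},1 \right)} + A = 3^{2} + \frac{4209}{944} = 9 + \frac{4209}{944} = \frac{12705}{944}$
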